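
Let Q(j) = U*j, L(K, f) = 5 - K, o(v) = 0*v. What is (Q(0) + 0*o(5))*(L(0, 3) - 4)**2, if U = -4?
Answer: 0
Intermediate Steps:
o(v) = 0
Q(j) = -4*j
(Q(0) + 0*o(5))*(L(0, 3) - 4)**2 = (-4*0 + 0*0)*((5 - 1*0) - 4)**2 = (0 + 0)*((5 + 0) - 4)**2 = 0*(5 - 4)**2 = 0*1**2 = 0*1 = 0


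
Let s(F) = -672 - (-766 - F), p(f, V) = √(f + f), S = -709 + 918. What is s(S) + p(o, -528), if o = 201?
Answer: 303 + √402 ≈ 323.05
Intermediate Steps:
S = 209
p(f, V) = √2*√f (p(f, V) = √(2*f) = √2*√f)
s(F) = 94 + F (s(F) = -672 + (766 + F) = 94 + F)
s(S) + p(o, -528) = (94 + 209) + √2*√201 = 303 + √402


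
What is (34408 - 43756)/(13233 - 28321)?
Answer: 57/92 ≈ 0.61957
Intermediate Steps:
(34408 - 43756)/(13233 - 28321) = -9348/(-15088) = -9348*(-1/15088) = 57/92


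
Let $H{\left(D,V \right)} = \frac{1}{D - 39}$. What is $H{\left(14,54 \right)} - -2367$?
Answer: $\frac{59174}{25} \approx 2367.0$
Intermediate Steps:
$H{\left(D,V \right)} = \frac{1}{-39 + D}$
$H{\left(14,54 \right)} - -2367 = \frac{1}{-39 + 14} - -2367 = \frac{1}{-25} + 2367 = - \frac{1}{25} + 2367 = \frac{59174}{25}$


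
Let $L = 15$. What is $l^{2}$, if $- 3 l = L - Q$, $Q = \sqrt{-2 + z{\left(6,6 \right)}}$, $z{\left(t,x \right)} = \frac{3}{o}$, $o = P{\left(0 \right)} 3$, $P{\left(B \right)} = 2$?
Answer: $\frac{\left(30 - i \sqrt{6}\right)^{2}}{36} \approx 24.833 - 4.0825 i$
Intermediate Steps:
$o = 6$ ($o = 2 \cdot 3 = 6$)
$z{\left(t,x \right)} = \frac{1}{2}$ ($z{\left(t,x \right)} = \frac{3}{6} = 3 \cdot \frac{1}{6} = \frac{1}{2}$)
$Q = \frac{i \sqrt{6}}{2}$ ($Q = \sqrt{-2 + \frac{1}{2}} = \sqrt{- \frac{3}{2}} = \frac{i \sqrt{6}}{2} \approx 1.2247 i$)
$l = -5 + \frac{i \sqrt{6}}{6}$ ($l = - \frac{15 - \frac{i \sqrt{6}}{2}}{3} = -5 + \frac{i \sqrt{6}}{6} \approx -5.0 + 0.40825 i$)
$l^{2} = \left(-5 + \frac{i \sqrt{6}}{6}\right)^{2}$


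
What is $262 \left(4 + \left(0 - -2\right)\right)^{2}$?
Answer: $9432$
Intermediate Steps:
$262 \left(4 + \left(0 - -2\right)\right)^{2} = 262 \left(4 + \left(0 + 2\right)\right)^{2} = 262 \left(4 + 2\right)^{2} = 262 \cdot 6^{2} = 262 \cdot 36 = 9432$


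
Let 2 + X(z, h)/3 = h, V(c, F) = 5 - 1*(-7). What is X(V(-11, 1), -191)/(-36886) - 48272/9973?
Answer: -1774786625/367864078 ≈ -4.8246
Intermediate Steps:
V(c, F) = 12 (V(c, F) = 5 + 7 = 12)
X(z, h) = -6 + 3*h
X(V(-11, 1), -191)/(-36886) - 48272/9973 = (-6 + 3*(-191))/(-36886) - 48272/9973 = (-6 - 573)*(-1/36886) - 48272*1/9973 = -579*(-1/36886) - 48272/9973 = 579/36886 - 48272/9973 = -1774786625/367864078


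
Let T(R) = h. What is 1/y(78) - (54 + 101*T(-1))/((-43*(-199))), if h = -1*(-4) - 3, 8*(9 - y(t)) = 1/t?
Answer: 4469243/48047555 ≈ 0.093017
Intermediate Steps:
y(t) = 9 - 1/(8*t)
h = 1 (h = 4 - 3 = 1)
T(R) = 1
1/y(78) - (54 + 101*T(-1))/((-43*(-199))) = 1/(9 - 1/8/78) - (54 + 101*1)/((-43*(-199))) = 1/(9 - 1/8*1/78) - (54 + 101)/((-1*(-8557))) = 1/(9 - 1/624) - 155/8557 = 1/(5615/624) - 155/8557 = 624/5615 - 1*155/8557 = 624/5615 - 155/8557 = 4469243/48047555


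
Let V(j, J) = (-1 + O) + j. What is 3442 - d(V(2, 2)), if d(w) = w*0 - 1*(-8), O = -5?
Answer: 3434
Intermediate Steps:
V(j, J) = -6 + j (V(j, J) = (-1 - 5) + j = -6 + j)
d(w) = 8 (d(w) = 0 + 8 = 8)
3442 - d(V(2, 2)) = 3442 - 1*8 = 3442 - 8 = 3434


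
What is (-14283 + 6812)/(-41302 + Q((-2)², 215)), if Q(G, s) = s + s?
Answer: 7471/40872 ≈ 0.18279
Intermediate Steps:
Q(G, s) = 2*s
(-14283 + 6812)/(-41302 + Q((-2)², 215)) = (-14283 + 6812)/(-41302 + 2*215) = -7471/(-41302 + 430) = -7471/(-40872) = -7471*(-1/40872) = 7471/40872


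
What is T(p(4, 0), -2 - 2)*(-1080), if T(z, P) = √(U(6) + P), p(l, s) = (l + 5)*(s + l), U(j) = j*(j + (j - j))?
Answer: -4320*√2 ≈ -6109.4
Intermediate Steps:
U(j) = j² (U(j) = j*(j + 0) = j*j = j²)
p(l, s) = (5 + l)*(l + s)
T(z, P) = √(36 + P) (T(z, P) = √(6² + P) = √(36 + P))
T(p(4, 0), -2 - 2)*(-1080) = √(36 + (-2 - 2))*(-1080) = √(36 - 4)*(-1080) = √32*(-1080) = (4*√2)*(-1080) = -4320*√2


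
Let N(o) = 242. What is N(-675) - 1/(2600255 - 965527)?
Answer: 395604175/1634728 ≈ 242.00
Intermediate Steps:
N(-675) - 1/(2600255 - 965527) = 242 - 1/(2600255 - 965527) = 242 - 1/1634728 = 395604175/1634728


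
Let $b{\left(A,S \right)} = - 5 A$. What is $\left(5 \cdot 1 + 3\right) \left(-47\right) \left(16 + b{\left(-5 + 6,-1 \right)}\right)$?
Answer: $-4136$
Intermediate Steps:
$\left(5 \cdot 1 + 3\right) \left(-47\right) \left(16 + b{\left(-5 + 6,-1 \right)}\right) = \left(5 \cdot 1 + 3\right) \left(-47\right) \left(16 - 5 \left(-5 + 6\right)\right) = \left(5 + 3\right) \left(-47\right) \left(16 - 5\right) = 8 \left(-47\right) \left(16 - 5\right) = \left(-376\right) 11 = -4136$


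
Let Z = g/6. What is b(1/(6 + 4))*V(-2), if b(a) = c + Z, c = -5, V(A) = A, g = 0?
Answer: 10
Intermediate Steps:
Z = 0 (Z = 0/6 = 0*(⅙) = 0)
b(a) = -5 (b(a) = -5 + 0 = -5)
b(1/(6 + 4))*V(-2) = -5*(-2) = 10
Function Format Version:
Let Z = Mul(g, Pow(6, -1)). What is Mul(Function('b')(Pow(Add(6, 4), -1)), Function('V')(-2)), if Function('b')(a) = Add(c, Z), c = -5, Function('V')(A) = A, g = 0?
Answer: 10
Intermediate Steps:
Z = 0 (Z = Mul(0, Pow(6, -1)) = Mul(0, Rational(1, 6)) = 0)
Function('b')(a) = -5 (Function('b')(a) = Add(-5, 0) = -5)
Mul(Function('b')(Pow(Add(6, 4), -1)), Function('V')(-2)) = Mul(-5, -2) = 10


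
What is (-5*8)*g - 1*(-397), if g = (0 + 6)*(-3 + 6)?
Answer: -323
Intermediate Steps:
g = 18 (g = 6*3 = 18)
(-5*8)*g - 1*(-397) = -5*8*18 - 1*(-397) = -40*18 + 397 = -720 + 397 = -323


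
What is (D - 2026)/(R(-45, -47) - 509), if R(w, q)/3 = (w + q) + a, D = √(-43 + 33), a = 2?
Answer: 2026/779 - I*√10/779 ≈ 2.6008 - 0.0040594*I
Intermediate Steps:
D = I*√10 (D = √(-10) = I*√10 ≈ 3.1623*I)
R(w, q) = 6 + 3*q + 3*w (R(w, q) = 3*((w + q) + 2) = 3*((q + w) + 2) = 3*(2 + q + w) = 6 + 3*q + 3*w)
(D - 2026)/(R(-45, -47) - 509) = (I*√10 - 2026)/((6 + 3*(-47) + 3*(-45)) - 509) = (-2026 + I*√10)/((6 - 141 - 135) - 509) = (-2026 + I*√10)/(-270 - 509) = (-2026 + I*√10)/(-779) = (-2026 + I*√10)*(-1/779) = 2026/779 - I*√10/779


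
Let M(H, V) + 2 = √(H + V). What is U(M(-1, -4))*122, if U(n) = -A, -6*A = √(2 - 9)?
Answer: 61*I*√7/3 ≈ 53.797*I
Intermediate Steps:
M(H, V) = -2 + √(H + V)
A = -I*√7/6 (A = -√(2 - 9)/6 = -I*√7/6 ≈ -0.44096*I)
U(n) = I*√7/6 (U(n) = -(-1)*I*√7/6 = I*√7/6)
U(M(-1, -4))*122 = (I*√7/6)*122 = 61*I*√7/3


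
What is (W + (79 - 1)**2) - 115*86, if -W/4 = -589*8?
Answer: 15042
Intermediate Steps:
W = 18848 (W = -(-2356)*8 = -4*(-4712) = 18848)
(W + (79 - 1)**2) - 115*86 = (18848 + (79 - 1)**2) - 115*86 = (18848 + 78**2) - 9890 = (18848 + 6084) - 9890 = 24932 - 9890 = 15042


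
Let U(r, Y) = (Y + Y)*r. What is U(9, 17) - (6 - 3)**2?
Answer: 297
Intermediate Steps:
U(r, Y) = 2*Y*r (U(r, Y) = (2*Y)*r = 2*Y*r)
U(9, 17) - (6 - 3)**2 = 2*17*9 - (6 - 3)**2 = 306 - 1*3**2 = 306 - 1*9 = 306 - 9 = 297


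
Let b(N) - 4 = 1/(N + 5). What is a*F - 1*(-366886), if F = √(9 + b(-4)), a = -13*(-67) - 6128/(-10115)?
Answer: 366886 + 8816293*√14/10115 ≈ 3.7015e+5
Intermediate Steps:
b(N) = 4 + 1/(5 + N) (b(N) = 4 + 1/(N + 5) = 4 + 1/(5 + N))
a = 8816293/10115 (a = 871 - 6128*(-1)/10115 = 871 - 1*(-6128/10115) = 871 + 6128/10115 = 8816293/10115 ≈ 871.61)
F = √14 (F = √(9 + (21 + 4*(-4))/(5 - 4)) = √(9 + (21 - 16)/1) = √(9 + 1*5) = √(9 + 5) = √14 ≈ 3.7417)
a*F - 1*(-366886) = 8816293*√14/10115 - 1*(-366886) = 8816293*√14/10115 + 366886 = 366886 + 8816293*√14/10115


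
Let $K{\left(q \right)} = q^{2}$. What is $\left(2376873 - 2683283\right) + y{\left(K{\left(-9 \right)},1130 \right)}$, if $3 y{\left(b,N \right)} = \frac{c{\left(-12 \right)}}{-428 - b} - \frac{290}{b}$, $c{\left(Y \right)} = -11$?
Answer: $- \frac{37899080389}{123687} \approx -3.0641 \cdot 10^{5}$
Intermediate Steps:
$y{\left(b,N \right)} = - \frac{290}{3 b} - \frac{11}{3 \left(-428 - b\right)}$ ($y{\left(b,N \right)} = \frac{- \frac{11}{-428 - b} - \frac{290}{b}}{3} = \frac{- \frac{290}{b} - \frac{11}{-428 - b}}{3} = - \frac{290}{3 b} - \frac{11}{3 \left(-428 - b\right)}$)
$\left(2376873 - 2683283\right) + y{\left(K{\left(-9 \right)},1130 \right)} = \left(2376873 - 2683283\right) + \frac{-124120 - 279 \left(-9\right)^{2}}{3 \left(-9\right)^{2} \left(428 + \left(-9\right)^{2}\right)} = -306410 + \frac{-124120 - 22599}{3 \cdot 81 \left(428 + 81\right)} = -306410 + \frac{1}{3} \cdot \frac{1}{81} \cdot \frac{1}{509} \left(-124120 - 22599\right) = -306410 + \frac{1}{3} \cdot \frac{1}{81} \cdot \frac{1}{509} \left(-146719\right) = -306410 - \frac{146719}{123687} = - \frac{37899080389}{123687}$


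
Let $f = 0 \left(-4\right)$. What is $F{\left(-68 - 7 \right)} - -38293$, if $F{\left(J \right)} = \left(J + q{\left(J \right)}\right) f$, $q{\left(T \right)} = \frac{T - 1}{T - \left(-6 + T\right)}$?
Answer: $38293$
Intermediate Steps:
$f = 0$
$q{\left(T \right)} = - \frac{1}{6} + \frac{T}{6}$ ($q{\left(T \right)} = \frac{-1 + T}{6} = \left(-1 + T\right) \frac{1}{6} = - \frac{1}{6} + \frac{T}{6}$)
$F{\left(J \right)} = 0$ ($F{\left(J \right)} = \left(J + \left(- \frac{1}{6} + \frac{J}{6}\right)\right) 0 = \left(- \frac{1}{6} + \frac{7 J}{6}\right) 0 = 0$)
$F{\left(-68 - 7 \right)} - -38293 = 0 - -38293 = 0 + 38293 = 38293$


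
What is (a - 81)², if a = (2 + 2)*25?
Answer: 361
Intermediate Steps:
a = 100 (a = 4*25 = 100)
(a - 81)² = (100 - 81)² = 19² = 361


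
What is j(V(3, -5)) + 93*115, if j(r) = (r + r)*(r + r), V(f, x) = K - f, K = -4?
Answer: 10891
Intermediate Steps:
V(f, x) = -4 - f
j(r) = 4*r² (j(r) = (2*r)*(2*r) = 4*r²)
j(V(3, -5)) + 93*115 = 4*(-4 - 1*3)² + 93*115 = 4*(-4 - 3)² + 10695 = 4*(-7)² + 10695 = 4*49 + 10695 = 196 + 10695 = 10891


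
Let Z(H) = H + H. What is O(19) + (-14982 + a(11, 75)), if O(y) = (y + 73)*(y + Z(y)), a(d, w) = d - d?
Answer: -9738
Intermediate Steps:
a(d, w) = 0
Z(H) = 2*H
O(y) = 3*y*(73 + y) (O(y) = (y + 73)*(y + 2*y) = (73 + y)*(3*y) = 3*y*(73 + y))
O(19) + (-14982 + a(11, 75)) = 3*19*(73 + 19) + (-14982 + 0) = 3*19*92 - 14982 = 5244 - 14982 = -9738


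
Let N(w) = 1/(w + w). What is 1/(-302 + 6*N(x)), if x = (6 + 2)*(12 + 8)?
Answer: -160/48317 ≈ -0.0033115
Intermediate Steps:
x = 160 (x = 8*20 = 160)
N(w) = 1/(2*w)
1/(-302 + 6*N(x)) = 1/(-302 + 6*((1/2)/160)) = 1/(-302 + 6*((1/2)*(1/160))) = 1/(-302 + 6*(1/320)) = 1/(-302 + 3/160) = 1/(-48317/160) = -160/48317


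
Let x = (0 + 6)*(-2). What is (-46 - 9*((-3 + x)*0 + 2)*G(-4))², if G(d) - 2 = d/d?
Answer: 10000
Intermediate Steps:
x = -12 (x = 6*(-2) = -12)
G(d) = 3 (G(d) = 2 + d/d = 2 + 1 = 3)
(-46 - 9*((-3 + x)*0 + 2)*G(-4))² = (-46 - 9*((-3 - 12)*0 + 2)*3)² = (-46 - 9*(-15*0 + 2)*3)² = (-46 - 9*(0 + 2)*3)² = (-46 - 18*3)² = (-46 - 9*6)² = (-46 - 54)² = (-100)² = 10000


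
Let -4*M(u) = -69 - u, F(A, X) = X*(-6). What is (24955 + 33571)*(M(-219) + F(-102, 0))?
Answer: -2194725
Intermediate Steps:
F(A, X) = -6*X
M(u) = 69/4 + u/4 (M(u) = -(-69 - u)/4 = 69/4 + u/4)
(24955 + 33571)*(M(-219) + F(-102, 0)) = (24955 + 33571)*((69/4 + (1/4)*(-219)) - 6*0) = 58526*((69/4 - 219/4) + 0) = 58526*(-75/2 + 0) = 58526*(-75/2) = -2194725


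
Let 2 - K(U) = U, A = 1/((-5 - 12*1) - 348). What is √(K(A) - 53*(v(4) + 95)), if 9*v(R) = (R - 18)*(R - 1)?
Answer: I*√5738130690/1095 ≈ 69.178*I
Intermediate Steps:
v(R) = (-1 + R)*(-18 + R)/9 (v(R) = ((R - 18)*(R - 1))/9 = ((-18 + R)*(-1 + R))/9 = ((-1 + R)*(-18 + R))/9 = (-1 + R)*(-18 + R)/9)
A = -1/365 (A = 1/((-5 - 12) - 348) = 1/(-17 - 348) = 1/(-365) = -1/365 ≈ -0.0027397)
K(U) = 2 - U
√(K(A) - 53*(v(4) + 95)) = √((2 - 1*(-1/365)) - 53*((2 - 19/9*4 + (⅑)*4²) + 95)) = √((2 + 1/365) - 53*((2 - 76/9 + (⅑)*16) + 95)) = √(731/365 - 53*((2 - 76/9 + 16/9) + 95)) = √(731/365 - 53*(-14/3 + 95)) = √(731/365 - 53*271/3) = √(731/365 - 14363/3) = √(-5240302/1095) = I*√5738130690/1095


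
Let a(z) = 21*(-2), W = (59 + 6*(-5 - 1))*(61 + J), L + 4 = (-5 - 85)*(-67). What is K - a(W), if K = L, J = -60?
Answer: 6068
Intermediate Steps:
L = 6026 (L = -4 + (-5 - 85)*(-67) = -4 - 90*(-67) = -4 + 6030 = 6026)
W = 23 (W = (59 + 6*(-5 - 1))*(61 - 60) = (59 + 6*(-6))*1 = (59 - 36)*1 = 23*1 = 23)
K = 6026
a(z) = -42
K - a(W) = 6026 - 1*(-42) = 6026 + 42 = 6068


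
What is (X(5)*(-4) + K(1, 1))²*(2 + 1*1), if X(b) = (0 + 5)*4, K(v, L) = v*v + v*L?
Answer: 18252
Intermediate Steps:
K(v, L) = v² + L*v
X(b) = 20 (X(b) = 5*4 = 20)
(X(5)*(-4) + K(1, 1))²*(2 + 1*1) = (20*(-4) + 1*(1 + 1))²*(2 + 1*1) = (-80 + 1*2)²*(2 + 1) = (-80 + 2)²*3 = (-78)²*3 = 6084*3 = 18252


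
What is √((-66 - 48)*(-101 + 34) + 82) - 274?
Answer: -274 + 2*√1930 ≈ -186.14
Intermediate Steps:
√((-66 - 48)*(-101 + 34) + 82) - 274 = √(-114*(-67) + 82) - 274 = √(7638 + 82) - 274 = √7720 - 274 = 2*√1930 - 274 = -274 + 2*√1930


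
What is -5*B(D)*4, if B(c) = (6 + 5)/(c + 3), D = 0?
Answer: -220/3 ≈ -73.333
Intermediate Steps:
B(c) = 11/(3 + c)
-5*B(D)*4 = -5*(11/(3 + 0))*4 = -5*(11/3)*4 = -55*4/3 = -1*220/3 = -220/3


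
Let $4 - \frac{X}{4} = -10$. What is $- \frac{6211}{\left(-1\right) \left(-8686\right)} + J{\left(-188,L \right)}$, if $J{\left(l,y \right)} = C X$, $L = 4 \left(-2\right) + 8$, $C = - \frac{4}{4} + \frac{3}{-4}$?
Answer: $- \frac{857439}{8686} \approx -98.715$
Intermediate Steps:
$C = - \frac{7}{4}$ ($C = \left(-4\right) \frac{1}{4} + 3 \left(- \frac{1}{4}\right) = -1 - \frac{3}{4} = - \frac{7}{4} \approx -1.75$)
$X = 56$ ($X = 16 - -40 = 16 + 40 = 56$)
$L = 0$ ($L = -8 + 8 = 0$)
$J{\left(l,y \right)} = -98$ ($J{\left(l,y \right)} = \left(- \frac{7}{4}\right) 56 = -98$)
$- \frac{6211}{\left(-1\right) \left(-8686\right)} + J{\left(-188,L \right)} = - \frac{6211}{\left(-1\right) \left(-8686\right)} - 98 = - \frac{6211}{8686} - 98 = - \frac{857439}{8686}$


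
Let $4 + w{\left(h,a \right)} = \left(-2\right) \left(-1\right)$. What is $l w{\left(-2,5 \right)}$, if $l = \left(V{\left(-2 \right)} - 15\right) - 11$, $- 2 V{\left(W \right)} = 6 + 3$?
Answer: $61$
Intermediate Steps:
$V{\left(W \right)} = - \frac{9}{2}$ ($V{\left(W \right)} = - \frac{6 + 3}{2} = \left(- \frac{1}{2}\right) 9 = - \frac{9}{2}$)
$w{\left(h,a \right)} = -2$ ($w{\left(h,a \right)} = -4 - -2 = -4 + 2 = -2$)
$l = - \frac{61}{2}$ ($l = \left(- \frac{9}{2} - 15\right) - 11 = - \frac{39}{2} - 11 = - \frac{61}{2} \approx -30.5$)
$l w{\left(-2,5 \right)} = \left(- \frac{61}{2}\right) \left(-2\right) = 61$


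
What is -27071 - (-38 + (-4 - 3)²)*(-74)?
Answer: -26257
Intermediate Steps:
-27071 - (-38 + (-4 - 3)²)*(-74) = -27071 - (-38 + (-7)²)*(-74) = -27071 - (-38 + 49)*(-74) = -27071 - 11*(-74) = -27071 - 1*(-814) = -27071 + 814 = -26257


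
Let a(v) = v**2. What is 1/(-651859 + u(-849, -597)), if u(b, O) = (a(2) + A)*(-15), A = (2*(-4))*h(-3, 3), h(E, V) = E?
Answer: -1/652279 ≈ -1.5331e-6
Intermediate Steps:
A = 24 (A = (2*(-4))*(-3) = -8*(-3) = 24)
u(b, O) = -420 (u(b, O) = (2**2 + 24)*(-15) = (4 + 24)*(-15) = 28*(-15) = -420)
1/(-651859 + u(-849, -597)) = 1/(-651859 - 420) = 1/(-652279) = -1/652279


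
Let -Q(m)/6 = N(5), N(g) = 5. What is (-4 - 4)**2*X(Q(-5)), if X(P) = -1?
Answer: -64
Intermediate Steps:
Q(m) = -30 (Q(m) = -6*5 = -30)
(-4 - 4)**2*X(Q(-5)) = (-4 - 4)**2*(-1) = (-8)**2*(-1) = 64*(-1) = -64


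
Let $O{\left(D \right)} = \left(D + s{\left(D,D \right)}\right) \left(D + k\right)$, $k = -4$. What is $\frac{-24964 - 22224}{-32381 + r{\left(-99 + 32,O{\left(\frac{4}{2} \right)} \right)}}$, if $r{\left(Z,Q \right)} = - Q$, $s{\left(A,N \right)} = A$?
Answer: $\frac{47188}{32373} \approx 1.4576$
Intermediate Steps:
$O{\left(D \right)} = 2 D \left(-4 + D\right)$ ($O{\left(D \right)} = \left(D + D\right) \left(D - 4\right) = 2 D \left(-4 + D\right)$)
$\frac{-24964 - 22224}{-32381 + r{\left(-99 + 32,O{\left(\frac{4}{2} \right)} \right)}} = \frac{-24964 - 22224}{-32381 - 2 \cdot \frac{4}{2} \left(-4 + \frac{4}{2}\right)} = - \frac{47188}{-32381 - 2 \cdot 4 \cdot \frac{1}{2} \left(-4 + 4 \cdot \frac{1}{2}\right)} = - \frac{47188}{-32381 - 2 \cdot 2 \left(-4 + 2\right)} = - \frac{47188}{-32381 - 2 \cdot 2 \left(-2\right)} = - \frac{47188}{-32381 - -8} = - \frac{47188}{-32381 + 8} = - \frac{47188}{-32373} = \left(-47188\right) \left(- \frac{1}{32373}\right) = \frac{47188}{32373}$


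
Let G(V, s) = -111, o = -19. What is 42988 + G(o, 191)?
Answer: 42877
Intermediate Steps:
42988 + G(o, 191) = 42988 - 111 = 42877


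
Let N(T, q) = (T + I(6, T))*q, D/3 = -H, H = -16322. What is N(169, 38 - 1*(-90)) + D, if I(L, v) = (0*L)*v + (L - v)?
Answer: 49734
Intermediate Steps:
D = 48966 (D = 3*(-1*(-16322)) = 3*16322 = 48966)
I(L, v) = L - v (I(L, v) = 0*v + (L - v) = 0 + (L - v) = L - v)
N(T, q) = 6*q (N(T, q) = (T + (6 - T))*q = 6*q)
N(169, 38 - 1*(-90)) + D = 6*(38 - 1*(-90)) + 48966 = 6*(38 + 90) + 48966 = 6*128 + 48966 = 768 + 48966 = 49734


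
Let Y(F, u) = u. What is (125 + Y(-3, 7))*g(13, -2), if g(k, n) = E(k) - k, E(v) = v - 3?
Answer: -396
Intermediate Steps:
E(v) = -3 + v
g(k, n) = -3 (g(k, n) = (-3 + k) - k = -3)
(125 + Y(-3, 7))*g(13, -2) = (125 + 7)*(-3) = 132*(-3) = -396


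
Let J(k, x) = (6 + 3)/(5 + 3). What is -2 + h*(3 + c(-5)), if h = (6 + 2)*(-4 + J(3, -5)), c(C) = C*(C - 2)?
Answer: -876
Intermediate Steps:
J(k, x) = 9/8
c(C) = C*(-2 + C)
h = -23 (h = (6 + 2)*(-4 + 9/8) = 8*(-23/8) = -23)
-2 + h*(3 + c(-5)) = -2 - 23*(3 - 5*(-2 - 5)) = -2 - 23*(3 - 5*(-7)) = -2 - 23*(3 + 35) = -2 - 23*38 = -2 - 874 = -876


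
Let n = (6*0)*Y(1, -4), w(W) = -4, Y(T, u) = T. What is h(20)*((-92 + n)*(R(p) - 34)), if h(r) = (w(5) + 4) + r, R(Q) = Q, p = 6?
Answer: 51520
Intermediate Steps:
n = 0 (n = (6*0)*1 = 0*1 = 0)
h(r) = r (h(r) = (-4 + 4) + r = 0 + r = r)
h(20)*((-92 + n)*(R(p) - 34)) = 20*((-92 + 0)*(6 - 34)) = 20*(-92*(-28)) = 20*2576 = 51520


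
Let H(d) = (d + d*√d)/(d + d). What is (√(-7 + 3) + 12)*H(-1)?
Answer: 5 + 7*I ≈ 5.0 + 7.0*I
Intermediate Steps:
H(d) = (d + d^(3/2))/(2*d) (H(d) = (d + d^(3/2))/((2*d)) = (d + d^(3/2))*(1/(2*d)) = (d + d^(3/2))/(2*d))
(√(-7 + 3) + 12)*H(-1) = (√(-7 + 3) + 12)*(½ + √(-1)/2) = (√(-4) + 12)*(½ + I/2) = (2*I + 12)*(½ + I/2) = (12 + 2*I)*(½ + I/2) = (½ + I/2)*(12 + 2*I)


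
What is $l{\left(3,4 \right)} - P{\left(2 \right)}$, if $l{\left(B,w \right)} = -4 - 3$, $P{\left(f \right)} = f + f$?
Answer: $-11$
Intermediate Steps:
$P{\left(f \right)} = 2 f$
$l{\left(B,w \right)} = -7$
$l{\left(3,4 \right)} - P{\left(2 \right)} = -7 - 2 \cdot 2 = -7 - 4 = -11$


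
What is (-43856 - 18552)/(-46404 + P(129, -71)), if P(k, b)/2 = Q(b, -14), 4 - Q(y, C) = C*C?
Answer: 15602/11697 ≈ 1.3338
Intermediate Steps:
Q(y, C) = 4 - C² (Q(y, C) = 4 - C*C = 4 - C²)
P(k, b) = -384 (P(k, b) = 2*(4 - 1*(-14)²) = 2*(4 - 1*196) = 2*(4 - 196) = 2*(-192) = -384)
(-43856 - 18552)/(-46404 + P(129, -71)) = (-43856 - 18552)/(-46404 - 384) = -62408/(-46788) = -62408*(-1/46788) = 15602/11697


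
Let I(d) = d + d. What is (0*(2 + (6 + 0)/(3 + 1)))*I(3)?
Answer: 0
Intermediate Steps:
I(d) = 2*d
(0*(2 + (6 + 0)/(3 + 1)))*I(3) = (0*(2 + (6 + 0)/(3 + 1)))*(2*3) = (0*(2 + 6/4))*6 = (0*(2 + 6*(¼)))*6 = (0*(2 + 3/2))*6 = (0*(7/2))*6 = 0*6 = 0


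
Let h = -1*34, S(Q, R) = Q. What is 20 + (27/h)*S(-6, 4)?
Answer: 421/17 ≈ 24.765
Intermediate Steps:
h = -34
20 + (27/h)*S(-6, 4) = 20 + (27/(-34))*(-6) = 20 + (27*(-1/34))*(-6) = 20 - 27/34*(-6) = 20 + 81/17 = 421/17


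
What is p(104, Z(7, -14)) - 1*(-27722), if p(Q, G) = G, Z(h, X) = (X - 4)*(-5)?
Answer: 27812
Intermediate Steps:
Z(h, X) = 20 - 5*X (Z(h, X) = (-4 + X)*(-5) = 20 - 5*X)
p(104, Z(7, -14)) - 1*(-27722) = (20 - 5*(-14)) - 1*(-27722) = (20 + 70) + 27722 = 90 + 27722 = 27812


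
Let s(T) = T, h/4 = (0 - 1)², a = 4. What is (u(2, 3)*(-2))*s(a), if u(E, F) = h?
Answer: -32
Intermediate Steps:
h = 4 (h = 4*(0 - 1)² = 4*(-1)² = 4*1 = 4)
u(E, F) = 4
(u(2, 3)*(-2))*s(a) = (4*(-2))*4 = -8*4 = -32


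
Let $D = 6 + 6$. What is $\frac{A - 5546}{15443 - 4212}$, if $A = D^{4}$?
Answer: $\frac{15190}{11231} \approx 1.3525$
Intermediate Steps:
$D = 12$
$A = 20736$ ($A = 12^{4} = 20736$)
$\frac{A - 5546}{15443 - 4212} = \frac{20736 - 5546}{15443 - 4212} = \frac{15190}{11231}$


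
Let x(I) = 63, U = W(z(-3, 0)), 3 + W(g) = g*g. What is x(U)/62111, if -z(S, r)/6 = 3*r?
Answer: 9/8873 ≈ 0.0010143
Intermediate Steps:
z(S, r) = -18*r
W(g) = -3 + g² (W(g) = -3 + g*g = -3 + g²)
U = -3 (U = -3 + (-18*0)² = -3 + 0² = -3 + 0 = -3)
x(U)/62111 = 63/62111 = 63*(1/62111) = 9/8873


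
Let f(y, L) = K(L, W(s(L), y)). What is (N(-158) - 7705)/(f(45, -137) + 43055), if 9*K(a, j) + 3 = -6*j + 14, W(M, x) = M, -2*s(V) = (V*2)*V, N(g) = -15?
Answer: -1737/12503 ≈ -0.13893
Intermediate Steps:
s(V) = -V² (s(V) = -V*2*V/2 = -2*V*V/2 = -V²)
K(a, j) = 11/9 - 2*j/3 (K(a, j) = -⅓ + (-6*j + 14)/9 = -⅓ + (14 - 6*j)/9 = -⅓ + (14/9 - 2*j/3) = 11/9 - 2*j/3)
f(y, L) = 11/9 + 2*L²/3 (f(y, L) = 11/9 - (-2)*L²/3 = 11/9 + 2*L²/3)
(N(-158) - 7705)/(f(45, -137) + 43055) = (-15 - 7705)/((11/9 + (⅔)*(-137)²) + 43055) = -7720/((11/9 + (⅔)*18769) + 43055) = -7720/((11/9 + 37538/3) + 43055) = -7720/(112625/9 + 43055) = -7720/500120/9 = -7720*9/500120 = -1737/12503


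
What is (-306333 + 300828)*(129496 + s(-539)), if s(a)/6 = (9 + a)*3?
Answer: -660357780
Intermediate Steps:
s(a) = 162 + 18*a (s(a) = 6*((9 + a)*3) = 6*(27 + 3*a) = 162 + 18*a)
(-306333 + 300828)*(129496 + s(-539)) = (-306333 + 300828)*(129496 + (162 + 18*(-539))) = -5505*(129496 + (162 - 9702)) = -5505*(129496 - 9540) = -5505*119956 = -660357780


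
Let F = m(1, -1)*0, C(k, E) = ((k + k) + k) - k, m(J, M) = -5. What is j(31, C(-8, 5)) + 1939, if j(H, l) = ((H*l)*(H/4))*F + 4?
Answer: 1943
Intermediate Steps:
C(k, E) = 2*k (C(k, E) = (2*k + k) - k = 3*k - k = 2*k)
F = 0 (F = -5*0 = 0)
j(H, l) = 4 (j(H, l) = ((H*l)*(H/4))*0 + 4 = (l*H**2/4)*0 + 4 = 0 + 4 = 4)
j(31, C(-8, 5)) + 1939 = 4 + 1939 = 1943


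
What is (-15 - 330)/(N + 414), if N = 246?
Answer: -23/44 ≈ -0.52273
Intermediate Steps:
(-15 - 330)/(N + 414) = (-15 - 330)/(246 + 414) = -345/660 = -345*1/660 = -23/44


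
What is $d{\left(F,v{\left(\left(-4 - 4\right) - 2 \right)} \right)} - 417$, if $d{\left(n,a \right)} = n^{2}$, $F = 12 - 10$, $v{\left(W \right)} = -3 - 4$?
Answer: $-413$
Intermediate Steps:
$v{\left(W \right)} = -7$ ($v{\left(W \right)} = -3 - 4 = -7$)
$F = 2$
$d{\left(F,v{\left(\left(-4 - 4\right) - 2 \right)} \right)} - 417 = 2^{2} - 417 = 4 - 417 = -413$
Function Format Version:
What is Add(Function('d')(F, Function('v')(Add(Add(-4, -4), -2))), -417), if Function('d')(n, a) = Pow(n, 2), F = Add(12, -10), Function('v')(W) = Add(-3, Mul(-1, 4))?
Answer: -413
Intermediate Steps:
Function('v')(W) = -7 (Function('v')(W) = Add(-3, -4) = -7)
F = 2
Add(Function('d')(F, Function('v')(Add(Add(-4, -4), -2))), -417) = Add(Pow(2, 2), -417) = Add(4, -417) = -413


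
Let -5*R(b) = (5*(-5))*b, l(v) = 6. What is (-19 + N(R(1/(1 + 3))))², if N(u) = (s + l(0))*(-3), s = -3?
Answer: 784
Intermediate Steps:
R(b) = 5*b (R(b) = -5*(-5)*b/5 = -(-5)*b = 5*b)
N(u) = -9 (N(u) = (-3 + 6)*(-3) = 3*(-3) = -9)
(-19 + N(R(1/(1 + 3))))² = (-19 - 9)² = (-28)² = 784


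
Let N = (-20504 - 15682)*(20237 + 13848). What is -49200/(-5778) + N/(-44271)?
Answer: 132014115470/4736997 ≈ 27869.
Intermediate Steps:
N = -1233399810 (N = -36186*34085 = -1233399810)
-49200/(-5778) + N/(-44271) = -49200/(-5778) - 1233399810/(-44271) = -49200*(-1/5778) - 1233399810*(-1/44271) = 8200/963 + 411133270/14757 = 132014115470/4736997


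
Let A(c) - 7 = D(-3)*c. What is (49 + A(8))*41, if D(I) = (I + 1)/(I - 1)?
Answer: 2460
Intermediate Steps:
D(I) = (1 + I)/(-1 + I)
A(c) = 7 + c/2 (A(c) = 7 + ((1 - 3)/(-1 - 3))*c = 7 + (-2/(-4))*c = 7 + (-¼*(-2))*c = 7 + c/2)
(49 + A(8))*41 = (49 + (7 + (½)*8))*41 = (49 + (7 + 4))*41 = (49 + 11)*41 = 60*41 = 2460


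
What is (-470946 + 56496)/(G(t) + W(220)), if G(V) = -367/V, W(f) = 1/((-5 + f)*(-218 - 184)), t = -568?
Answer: -10173139434000/15859621 ≈ -6.4145e+5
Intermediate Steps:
W(f) = 1/(2010 - 402*f) (W(f) = 1/((-5 + f)*(-402)) = 1/(2010 - 402*f))
(-470946 + 56496)/(G(t) + W(220)) = (-470946 + 56496)/(-367/(-568) - 1/(-2010 + 402*220)) = -414450/(-367*(-1/568) - 1/(-2010 + 88440)) = -414450/(367/568 - 1/86430) = -414450/15859621/24546120 = -414450*24546120/15859621 = -10173139434000/15859621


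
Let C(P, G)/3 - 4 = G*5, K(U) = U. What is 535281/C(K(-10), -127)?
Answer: -178427/631 ≈ -282.77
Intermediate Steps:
C(P, G) = 12 + 15*G (C(P, G) = 12 + 3*(G*5) = 12 + 3*(5*G) = 12 + 15*G)
535281/C(K(-10), -127) = 535281/(12 + 15*(-127)) = 535281/(12 - 1905) = 535281/(-1893) = 535281*(-1/1893) = -178427/631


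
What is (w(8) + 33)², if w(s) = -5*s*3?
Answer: 7569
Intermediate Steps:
w(s) = -15*s
(w(8) + 33)² = (-15*8 + 33)² = (-120 + 33)² = (-87)² = 7569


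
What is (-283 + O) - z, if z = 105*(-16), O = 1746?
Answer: 3143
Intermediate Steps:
z = -1680
(-283 + O) - z = (-283 + 1746) - 1*(-1680) = 1463 + 1680 = 3143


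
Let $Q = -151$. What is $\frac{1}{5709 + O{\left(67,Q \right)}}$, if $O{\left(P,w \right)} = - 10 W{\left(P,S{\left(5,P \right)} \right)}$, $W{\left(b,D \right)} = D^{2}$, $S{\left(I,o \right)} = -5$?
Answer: $\frac{1}{5459} \approx 0.00018318$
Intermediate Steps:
$O{\left(P,w \right)} = -250$ ($O{\left(P,w \right)} = - 10 \left(-5\right)^{2} = \left(-10\right) 25 = -250$)
$\frac{1}{5709 + O{\left(67,Q \right)}} = \frac{1}{5709 - 250} = \frac{1}{5459}$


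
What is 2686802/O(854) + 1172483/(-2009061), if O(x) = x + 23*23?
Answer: 1798775856311/926177121 ≈ 1942.2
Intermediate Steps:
O(x) = 529 + x (O(x) = x + 529 = 529 + x)
2686802/O(854) + 1172483/(-2009061) = 2686802/(529 + 854) + 1172483/(-2009061) = 2686802/1383 + 1172483*(-1/2009061) = 2686802*(1/1383) - 1172483/2009061 = 2686802/1383 - 1172483/2009061 = 1798775856311/926177121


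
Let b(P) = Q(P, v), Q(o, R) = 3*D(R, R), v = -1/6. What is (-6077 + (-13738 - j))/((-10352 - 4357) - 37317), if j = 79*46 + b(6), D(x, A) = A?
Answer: 2039/4524 ≈ 0.45071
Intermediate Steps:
v = -1/6 (v = -1*1/6 = -1/6 ≈ -0.16667)
Q(o, R) = 3*R
b(P) = -1/2 (b(P) = 3*(-1/6) = -1/2)
j = 7267/2 (j = 79*46 - 1/2 = 3634 - 1/2 = 7267/2 ≈ 3633.5)
(-6077 + (-13738 - j))/((-10352 - 4357) - 37317) = (-6077 + (-13738 - 1*7267/2))/((-10352 - 4357) - 37317) = (-6077 + (-13738 - 7267/2))/(-14709 - 37317) = (-6077 - 34743/2)/(-52026) = -46897/2*(-1/52026) = 2039/4524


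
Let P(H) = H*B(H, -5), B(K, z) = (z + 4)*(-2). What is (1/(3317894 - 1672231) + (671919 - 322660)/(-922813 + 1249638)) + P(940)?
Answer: 1011721125693542/537843809975 ≈ 1881.1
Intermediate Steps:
B(K, z) = -8 - 2*z (B(K, z) = (4 + z)*(-2) = -8 - 2*z)
P(H) = 2*H (P(H) = H*(-8 - 2*(-5)) = H*(-8 + 10) = H*2 = 2*H)
(1/(3317894 - 1672231) + (671919 - 322660)/(-922813 + 1249638)) + P(940) = (1/(3317894 - 1672231) + (671919 - 322660)/(-922813 + 1249638)) + 2*940 = (1/1645663 + 349259/326825) + 1880 = 574762940542/537843809975 + 1880 = 1011721125693542/537843809975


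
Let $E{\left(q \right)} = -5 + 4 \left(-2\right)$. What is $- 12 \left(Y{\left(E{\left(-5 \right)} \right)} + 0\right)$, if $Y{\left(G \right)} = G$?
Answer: $156$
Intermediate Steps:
$E{\left(q \right)} = -13$ ($E{\left(q \right)} = -5 - 8 = -13$)
$- 12 \left(Y{\left(E{\left(-5 \right)} \right)} + 0\right) = - 12 \left(-13 + 0\right) = \left(-12\right) \left(-13\right) = 156$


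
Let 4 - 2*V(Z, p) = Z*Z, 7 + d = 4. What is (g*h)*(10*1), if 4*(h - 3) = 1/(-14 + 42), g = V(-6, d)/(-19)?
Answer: 3370/133 ≈ 25.338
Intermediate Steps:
d = -3 (d = -7 + 4 = -3)
V(Z, p) = 2 - Z²/2 (V(Z, p) = 2 - Z*Z/2 = 2 - Z²/2)
g = 16/19 (g = (2 - ½*(-6)²)/(-19) = (2 - ½*36)*(-1/19) = (2 - 18)*(-1/19) = -16*(-1/19) = 16/19 ≈ 0.84210)
h = 337/112 (h = 3 + 1/(4*(-14 + 42)) = 3 + (¼)/28 = 3 + (¼)*(1/28) = 3 + 1/112 = 337/112 ≈ 3.0089)
(g*h)*(10*1) = ((16/19)*(337/112))*(10*1) = (337/133)*10 = 3370/133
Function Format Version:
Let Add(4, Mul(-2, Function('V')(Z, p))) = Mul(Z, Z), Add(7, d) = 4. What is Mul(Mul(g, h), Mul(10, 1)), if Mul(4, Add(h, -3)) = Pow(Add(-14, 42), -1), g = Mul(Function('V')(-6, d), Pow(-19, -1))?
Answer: Rational(3370, 133) ≈ 25.338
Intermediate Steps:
d = -3 (d = Add(-7, 4) = -3)
Function('V')(Z, p) = Add(2, Mul(Rational(-1, 2), Pow(Z, 2))) (Function('V')(Z, p) = Add(2, Mul(Rational(-1, 2), Mul(Z, Z))) = Add(2, Mul(Rational(-1, 2), Pow(Z, 2))))
g = Rational(16, 19) (g = Mul(Add(2, Mul(Rational(-1, 2), Pow(-6, 2))), Pow(-19, -1)) = Mul(Add(2, Mul(Rational(-1, 2), 36)), Rational(-1, 19)) = Mul(Add(2, -18), Rational(-1, 19)) = Mul(-16, Rational(-1, 19)) = Rational(16, 19) ≈ 0.84210)
h = Rational(337, 112) (h = Add(3, Mul(Rational(1, 4), Pow(Add(-14, 42), -1))) = Add(3, Mul(Rational(1, 4), Pow(28, -1))) = Add(3, Mul(Rational(1, 4), Rational(1, 28))) = Add(3, Rational(1, 112)) = Rational(337, 112) ≈ 3.0089)
Mul(Mul(g, h), Mul(10, 1)) = Mul(Mul(Rational(16, 19), Rational(337, 112)), Mul(10, 1)) = Mul(Rational(337, 133), 10) = Rational(3370, 133)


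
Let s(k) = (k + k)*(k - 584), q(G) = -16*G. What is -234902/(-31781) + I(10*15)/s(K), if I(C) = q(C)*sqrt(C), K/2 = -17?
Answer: 234902/31781 - 500*sqrt(6)/1751 ≈ 6.6918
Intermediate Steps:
K = -34 (K = 2*(-17) = -34)
I(C) = -16*C**(3/2) (I(C) = (-16*C)*sqrt(C) = -16*C**(3/2))
s(k) = 2*k*(-584 + k) (s(k) = (2*k)*(-584 + k) = 2*k*(-584 + k))
-234902/(-31781) + I(10*15)/s(K) = -234902/(-31781) + (-16*750*sqrt(6))/((2*(-34)*(-584 - 34))) = -234902*(-1/31781) + (-12000*sqrt(6))/((2*(-34)*(-618))) = 234902/31781 - 12000*sqrt(6)/42024 = 234902/31781 - 12000*sqrt(6)*(1/42024) = 234902/31781 - 500*sqrt(6)/1751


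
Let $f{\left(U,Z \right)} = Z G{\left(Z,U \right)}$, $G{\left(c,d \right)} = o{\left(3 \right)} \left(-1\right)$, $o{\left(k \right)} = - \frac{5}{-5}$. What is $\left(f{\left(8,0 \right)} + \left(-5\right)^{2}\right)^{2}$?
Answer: $625$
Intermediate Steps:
$o{\left(k \right)} = 1$ ($o{\left(k \right)} = \left(-5\right) \left(- \frac{1}{5}\right) = 1$)
$G{\left(c,d \right)} = -1$ ($G{\left(c,d \right)} = 1 \left(-1\right) = -1$)
$f{\left(U,Z \right)} = - Z$ ($f{\left(U,Z \right)} = Z \left(-1\right) = - Z$)
$\left(f{\left(8,0 \right)} + \left(-5\right)^{2}\right)^{2} = \left(\left(-1\right) 0 + \left(-5\right)^{2}\right)^{2} = \left(0 + 25\right)^{2} = 25^{2} = 625$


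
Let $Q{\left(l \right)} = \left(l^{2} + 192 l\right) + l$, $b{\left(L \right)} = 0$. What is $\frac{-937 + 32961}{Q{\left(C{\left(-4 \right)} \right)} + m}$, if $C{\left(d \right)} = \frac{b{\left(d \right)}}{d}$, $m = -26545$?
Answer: $- \frac{32024}{26545} \approx -1.2064$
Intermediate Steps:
$C{\left(d \right)} = 0$ ($C{\left(d \right)} = \frac{0}{d} = 0$)
$Q{\left(l \right)} = l^{2} + 193 l$
$\frac{-937 + 32961}{Q{\left(C{\left(-4 \right)} \right)} + m} = \frac{-937 + 32961}{0 \left(193 + 0\right) - 26545} = \frac{32024}{0 \cdot 193 - 26545} = \frac{32024}{0 - 26545} = \frac{32024}{-26545} = 32024 \left(- \frac{1}{26545}\right) = - \frac{32024}{26545}$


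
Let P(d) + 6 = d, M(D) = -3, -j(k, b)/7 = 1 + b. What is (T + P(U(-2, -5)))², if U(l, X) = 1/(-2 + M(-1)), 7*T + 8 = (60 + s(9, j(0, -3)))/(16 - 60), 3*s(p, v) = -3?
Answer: 134629609/2371600 ≈ 56.767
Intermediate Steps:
j(k, b) = -7 - 7*b (j(k, b) = -7*(1 + b) = -7 - 7*b)
s(p, v) = -1 (s(p, v) = (⅓)*(-3) = -1)
T = -411/308 (T = -8/7 + ((60 - 1)/(16 - 60))/7 = -8/7 + (59/(-44))/7 = -8/7 + (59*(-1/44))/7 = -8/7 + (⅐)*(-59/44) = -8/7 - 59/308 = -411/308 ≈ -1.3344)
U(l, X) = -⅕ (U(l, X) = 1/(-2 - 3) = 1/(-5) = -⅕)
P(d) = -6 + d
(T + P(U(-2, -5)))² = (-411/308 + (-6 - ⅕))² = (-411/308 - 31/5)² = (-11603/1540)² = 134629609/2371600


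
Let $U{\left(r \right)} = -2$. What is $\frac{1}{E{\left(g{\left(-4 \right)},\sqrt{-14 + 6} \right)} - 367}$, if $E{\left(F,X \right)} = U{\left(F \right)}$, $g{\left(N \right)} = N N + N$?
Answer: $- \frac{1}{369} \approx -0.00271$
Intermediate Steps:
$g{\left(N \right)} = N + N^{2}$ ($g{\left(N \right)} = N^{2} + N = N + N^{2}$)
$E{\left(F,X \right)} = -2$
$\frac{1}{E{\left(g{\left(-4 \right)},\sqrt{-14 + 6} \right)} - 367} = \frac{1}{-2 - 367} = \frac{1}{-369} = - \frac{1}{369}$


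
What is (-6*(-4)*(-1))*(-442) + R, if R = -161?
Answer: 10447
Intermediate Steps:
(-6*(-4)*(-1))*(-442) + R = (-6*(-4)*(-1))*(-442) - 161 = (24*(-1))*(-442) - 161 = -24*(-442) - 161 = 10608 - 161 = 10447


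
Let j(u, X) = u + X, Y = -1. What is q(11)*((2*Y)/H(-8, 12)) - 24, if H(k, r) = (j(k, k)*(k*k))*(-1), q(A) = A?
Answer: -12299/512 ≈ -24.021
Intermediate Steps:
j(u, X) = X + u
H(k, r) = -2*k³ (H(k, r) = ((k + k)*(k*k))*(-1) = ((2*k)*k²)*(-1) = (2*k³)*(-1) = -2*k³)
q(11)*((2*Y)/H(-8, 12)) - 24 = 11*((2*(-1))/((-2*(-8)³))) - 24 = 11*(-2/((-2*(-512)))) - 24 = 11*(-2/1024) - 24 = 11*(-2*1/1024) - 24 = 11*(-1/512) - 24 = -11/512 - 24 = -12299/512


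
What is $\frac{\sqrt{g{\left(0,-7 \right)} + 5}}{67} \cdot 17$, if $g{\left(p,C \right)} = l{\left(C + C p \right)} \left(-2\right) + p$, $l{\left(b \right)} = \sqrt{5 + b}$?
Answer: $\frac{17 \sqrt{5 - 2 i \sqrt{2}}}{67} \approx 0.5881 - 0.15481 i$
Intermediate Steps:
$g{\left(p,C \right)} = p - 2 \sqrt{5 + C + C p}$ ($g{\left(p,C \right)} = \sqrt{5 + \left(C + C p\right)} \left(-2\right) + p = \sqrt{5 + C + C p} \left(-2\right) + p = - 2 \sqrt{5 + C + C p} + p = p - 2 \sqrt{5 + C + C p}$)
$\frac{\sqrt{g{\left(0,-7 \right)} + 5}}{67} \cdot 17 = \frac{\sqrt{\left(0 - 2 \sqrt{5 - 7 \left(1 + 0\right)}\right) + 5}}{67} \cdot 17 = \sqrt{\left(0 - 2 \sqrt{5 - 7}\right) + 5} \cdot \frac{1}{67} \cdot 17 = \sqrt{\left(0 - 2 \sqrt{-2}\right) + 5} \cdot \frac{1}{67} \cdot 17 = \sqrt{\left(0 - 2 i \sqrt{2}\right) + 5} \cdot \frac{1}{67} \cdot 17 = \sqrt{- 2 i \sqrt{2} + 5} \cdot \frac{1}{67} \cdot 17 = \sqrt{5 - 2 i \sqrt{2}} \cdot \frac{1}{67} \cdot 17 = \frac{\sqrt{5 - 2 i \sqrt{2}}}{67} \cdot 17 = \frac{17 \sqrt{5 - 2 i \sqrt{2}}}{67}$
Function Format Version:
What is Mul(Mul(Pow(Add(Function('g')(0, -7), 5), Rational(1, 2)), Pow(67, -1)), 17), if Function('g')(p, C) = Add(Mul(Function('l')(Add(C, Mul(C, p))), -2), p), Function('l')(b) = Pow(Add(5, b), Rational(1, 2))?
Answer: Mul(Rational(17, 67), Pow(Add(5, Mul(-2, I, Pow(2, Rational(1, 2)))), Rational(1, 2))) ≈ Add(0.58810, Mul(-0.15481, I))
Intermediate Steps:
Function('g')(p, C) = Add(p, Mul(-2, Pow(Add(5, C, Mul(C, p)), Rational(1, 2)))) (Function('g')(p, C) = Add(Mul(Pow(Add(5, Add(C, Mul(C, p))), Rational(1, 2)), -2), p) = Add(Mul(Pow(Add(5, C, Mul(C, p)), Rational(1, 2)), -2), p) = Add(Mul(-2, Pow(Add(5, C, Mul(C, p)), Rational(1, 2))), p) = Add(p, Mul(-2, Pow(Add(5, C, Mul(C, p)), Rational(1, 2)))))
Mul(Mul(Pow(Add(Function('g')(0, -7), 5), Rational(1, 2)), Pow(67, -1)), 17) = Mul(Mul(Pow(Add(Add(0, Mul(-2, Pow(Add(5, Mul(-7, Add(1, 0))), Rational(1, 2)))), 5), Rational(1, 2)), Pow(67, -1)), 17) = Mul(Mul(Pow(Add(Add(0, Mul(-2, Pow(Add(5, Mul(-7, 1)), Rational(1, 2)))), 5), Rational(1, 2)), Rational(1, 67)), 17) = Mul(Mul(Pow(Add(Add(0, Mul(-2, Pow(Add(5, -7), Rational(1, 2)))), 5), Rational(1, 2)), Rational(1, 67)), 17) = Mul(Mul(Pow(Add(Add(0, Mul(-2, Pow(-2, Rational(1, 2)))), 5), Rational(1, 2)), Rational(1, 67)), 17) = Mul(Mul(Pow(Add(Add(0, Mul(-2, Mul(I, Pow(2, Rational(1, 2))))), 5), Rational(1, 2)), Rational(1, 67)), 17) = Mul(Mul(Pow(Add(Add(0, Mul(-2, I, Pow(2, Rational(1, 2)))), 5), Rational(1, 2)), Rational(1, 67)), 17) = Mul(Mul(Pow(Add(Mul(-2, I, Pow(2, Rational(1, 2))), 5), Rational(1, 2)), Rational(1, 67)), 17) = Mul(Mul(Pow(Add(5, Mul(-2, I, Pow(2, Rational(1, 2)))), Rational(1, 2)), Rational(1, 67)), 17) = Mul(Mul(Rational(1, 67), Pow(Add(5, Mul(-2, I, Pow(2, Rational(1, 2)))), Rational(1, 2))), 17) = Mul(Rational(17, 67), Pow(Add(5, Mul(-2, I, Pow(2, Rational(1, 2)))), Rational(1, 2)))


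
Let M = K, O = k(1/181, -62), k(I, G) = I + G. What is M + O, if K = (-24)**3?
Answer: -2513365/181 ≈ -13886.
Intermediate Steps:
k(I, G) = G + I
O = -11221/181 (O = -62 + 1/181 = -11221/181 ≈ -61.994)
K = -13824
M = -13824
M + O = -13824 - 11221/181 = -2513365/181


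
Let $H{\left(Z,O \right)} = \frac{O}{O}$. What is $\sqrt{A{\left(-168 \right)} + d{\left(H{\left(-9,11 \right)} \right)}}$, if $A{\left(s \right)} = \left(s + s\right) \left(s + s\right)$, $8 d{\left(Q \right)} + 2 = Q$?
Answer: $\frac{\sqrt{1806334}}{4} \approx 336.0$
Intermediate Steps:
$H{\left(Z,O \right)} = 1$
$d{\left(Q \right)} = - \frac{1}{4} + \frac{Q}{8}$
$A{\left(s \right)} = 4 s^{2}$ ($A{\left(s \right)} = 2 s 2 s = 4 s^{2}$)
$\sqrt{A{\left(-168 \right)} + d{\left(H{\left(-9,11 \right)} \right)}} = \sqrt{4 \left(-168\right)^{2} + \left(- \frac{1}{4} + \frac{1}{8} \cdot 1\right)} = \sqrt{4 \cdot 28224 + \left(- \frac{1}{4} + \frac{1}{8}\right)} = \sqrt{112896 - \frac{1}{8}} = \sqrt{\frac{903167}{8}} = \frac{\sqrt{1806334}}{4}$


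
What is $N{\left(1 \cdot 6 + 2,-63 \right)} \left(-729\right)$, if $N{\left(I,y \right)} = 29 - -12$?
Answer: $-29889$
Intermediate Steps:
$N{\left(I,y \right)} = 41$ ($N{\left(I,y \right)} = 29 + 12 = 41$)
$N{\left(1 \cdot 6 + 2,-63 \right)} \left(-729\right) = 41 \left(-729\right) = -29889$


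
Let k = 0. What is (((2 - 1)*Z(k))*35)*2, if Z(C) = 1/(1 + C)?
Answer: 70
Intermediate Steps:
(((2 - 1)*Z(k))*35)*2 = (((2 - 1)/(1 + 0))*35)*2 = ((1/1)*35)*2 = ((1*1)*35)*2 = (1*35)*2 = 35*2 = 70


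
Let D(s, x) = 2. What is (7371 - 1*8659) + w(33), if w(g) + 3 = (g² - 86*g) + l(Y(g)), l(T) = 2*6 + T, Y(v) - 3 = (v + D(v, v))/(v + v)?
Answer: -199615/66 ≈ -3024.5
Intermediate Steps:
Y(v) = 3 + (2 + v)/(2*v) (Y(v) = 3 + (v + 2)/(v + v) = 3 + (2 + v)/((2*v)) = 3 + (2 + v)*(1/(2*v)) = 3 + (2 + v)/(2*v))
l(T) = 12 + T
w(g) = 25/2 + 1/g + g² - 86*g (w(g) = -3 + ((g² - 86*g) + (12 + (7/2 + 1/g))) = -3 + ((g² - 86*g) + (31/2 + 1/g)) = -3 + (31/2 + 1/g + g² - 86*g) = 25/2 + 1/g + g² - 86*g)
(7371 - 1*8659) + w(33) = (7371 - 1*8659) + (25/2 + 1/33 + 33² - 86*33) = (7371 - 8659) + (25/2 + 1/33 + 1089 - 2838) = -1288 - 114607/66 = -199615/66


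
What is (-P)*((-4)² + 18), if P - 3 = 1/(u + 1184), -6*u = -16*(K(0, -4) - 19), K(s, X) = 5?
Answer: -175491/1720 ≈ -102.03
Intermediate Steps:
u = -112/3 (u = -(-8)*(5 - 19)/3 = -(-8)*(-14)/3 = -⅙*224 = -112/3 ≈ -37.333)
P = 10323/3440 (P = 3 + 1/(-112/3 + 1184) = 3 + 1/(3440/3) = 3 + 3/3440 = 10323/3440 ≈ 3.0009)
(-P)*((-4)² + 18) = (-1*10323/3440)*((-4)² + 18) = -10323*(16 + 18)/3440 = -10323/3440*34 = -175491/1720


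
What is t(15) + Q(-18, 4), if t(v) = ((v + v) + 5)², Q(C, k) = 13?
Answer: 1238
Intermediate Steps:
t(v) = (5 + 2*v)² (t(v) = (2*v + 5)² = (5 + 2*v)²)
t(15) + Q(-18, 4) = (5 + 2*15)² + 13 = (5 + 30)² + 13 = 35² + 13 = 1225 + 13 = 1238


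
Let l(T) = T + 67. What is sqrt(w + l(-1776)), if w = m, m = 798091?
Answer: sqrt(796382) ≈ 892.40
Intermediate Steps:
w = 798091
l(T) = 67 + T
sqrt(w + l(-1776)) = sqrt(798091 + (67 - 1776)) = sqrt(798091 - 1709) = sqrt(796382)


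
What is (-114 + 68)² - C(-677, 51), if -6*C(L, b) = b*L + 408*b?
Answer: -341/2 ≈ -170.50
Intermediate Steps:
C(L, b) = -68*b - L*b/6 (C(L, b) = -(b*L + 408*b)/6 = -(L*b + 408*b)/6 = -(408*b + L*b)/6 = -68*b - L*b/6)
(-114 + 68)² - C(-677, 51) = (-114 + 68)² - (-1)*51*(408 - 677)/6 = (-46)² - (-1)*51*(-269)/6 = 2116 - 1*4573/2 = 2116 - 4573/2 = -341/2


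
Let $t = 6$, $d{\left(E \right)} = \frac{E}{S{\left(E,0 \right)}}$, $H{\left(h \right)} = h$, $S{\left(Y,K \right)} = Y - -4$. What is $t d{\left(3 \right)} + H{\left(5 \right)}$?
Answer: $\frac{53}{7} \approx 7.5714$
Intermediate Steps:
$S{\left(Y,K \right)} = 4 + Y$ ($S{\left(Y,K \right)} = Y + 4 = 4 + Y$)
$d{\left(E \right)} = \frac{E}{4 + E}$
$t d{\left(3 \right)} + H{\left(5 \right)} = 6 \frac{3}{4 + 3} + 5 = 6 \cdot \frac{3}{7} + 5 = \frac{18}{7} + 5 = \frac{53}{7}$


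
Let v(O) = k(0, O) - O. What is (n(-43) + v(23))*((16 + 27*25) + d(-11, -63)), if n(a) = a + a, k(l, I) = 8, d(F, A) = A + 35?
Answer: -66963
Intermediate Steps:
d(F, A) = 35 + A
n(a) = 2*a
v(O) = 8 - O
(n(-43) + v(23))*((16 + 27*25) + d(-11, -63)) = (2*(-43) + (8 - 1*23))*((16 + 27*25) + (35 - 63)) = (-86 + (8 - 23))*((16 + 675) - 28) = (-86 - 15)*(691 - 28) = -101*663 = -66963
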